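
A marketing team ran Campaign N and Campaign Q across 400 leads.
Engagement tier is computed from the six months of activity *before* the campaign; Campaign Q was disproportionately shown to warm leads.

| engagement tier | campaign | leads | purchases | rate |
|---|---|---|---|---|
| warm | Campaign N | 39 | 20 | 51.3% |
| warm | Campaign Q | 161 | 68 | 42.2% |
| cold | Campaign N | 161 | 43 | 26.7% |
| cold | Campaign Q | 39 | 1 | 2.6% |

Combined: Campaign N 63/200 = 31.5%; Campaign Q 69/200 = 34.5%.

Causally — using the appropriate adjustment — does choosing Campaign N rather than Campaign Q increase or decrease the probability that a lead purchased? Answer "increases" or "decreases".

Since engagement tier is a pre-existing factor (not a product of the campaign) and it affects the outcome on its own, it is a confounder. The stratified rates, not the pooled rate, identify the causal effect.
Within each level — warm: 51.3% vs 42.2%; cold: 26.7% vs 2.6% — Campaign N is higher every time.

increases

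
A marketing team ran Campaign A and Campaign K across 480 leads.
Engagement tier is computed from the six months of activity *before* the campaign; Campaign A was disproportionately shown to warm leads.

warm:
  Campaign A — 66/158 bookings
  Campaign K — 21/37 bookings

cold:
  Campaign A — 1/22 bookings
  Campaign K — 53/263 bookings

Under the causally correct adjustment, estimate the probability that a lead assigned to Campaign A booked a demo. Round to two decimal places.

Here engagement tier is a common cause — it drives both which campaign a case falls under and the outcome. The crude comparison mixes populations; the stratum-specific rates are the causally relevant ones.
Standardising Campaign A to the population engagement tier mix: 0.406·66/158 + 0.594·1/22 = 0.197.

0.20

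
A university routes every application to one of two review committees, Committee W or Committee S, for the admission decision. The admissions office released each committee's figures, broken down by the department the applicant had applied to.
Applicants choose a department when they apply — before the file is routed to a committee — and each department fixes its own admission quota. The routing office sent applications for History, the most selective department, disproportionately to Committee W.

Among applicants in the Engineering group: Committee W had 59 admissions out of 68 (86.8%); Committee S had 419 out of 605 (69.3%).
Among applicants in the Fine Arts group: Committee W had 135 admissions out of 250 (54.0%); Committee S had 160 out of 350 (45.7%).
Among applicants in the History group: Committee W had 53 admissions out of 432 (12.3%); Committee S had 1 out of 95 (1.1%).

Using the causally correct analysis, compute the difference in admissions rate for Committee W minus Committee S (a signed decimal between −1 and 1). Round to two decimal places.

+0.13

Committee W is higher inside every department stratum but Committee S is higher in aggregate. Whether to stratify depends on how department relates to the review committee.
Department differs across review committees for reasons unrelated to any effect of the review committee itself, and it separately predicts the outcome — a classic confounder. We must compare within department levels.
Adjusting over the population distribution of department: 0.374·(0.868−0.693) + 0.333·(0.540−0.457) + 0.293·(0.123−0.011) = +0.126.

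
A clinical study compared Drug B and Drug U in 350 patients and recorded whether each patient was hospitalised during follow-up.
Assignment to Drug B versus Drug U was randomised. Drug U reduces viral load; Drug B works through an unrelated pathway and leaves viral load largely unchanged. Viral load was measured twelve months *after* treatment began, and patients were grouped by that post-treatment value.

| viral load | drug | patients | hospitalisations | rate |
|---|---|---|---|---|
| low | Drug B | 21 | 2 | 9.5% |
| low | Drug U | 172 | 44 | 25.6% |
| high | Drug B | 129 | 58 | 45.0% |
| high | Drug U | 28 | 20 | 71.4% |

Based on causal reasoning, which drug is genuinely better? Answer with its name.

Viral load here is a post-treatment variable shaped by the drug; conditioning on it would introduce bias rather than remove it. The overall comparison is the causal one.
Pooled: Drug B 40.0% vs Drug U 32.0%; Drug U is lower overall.

Drug U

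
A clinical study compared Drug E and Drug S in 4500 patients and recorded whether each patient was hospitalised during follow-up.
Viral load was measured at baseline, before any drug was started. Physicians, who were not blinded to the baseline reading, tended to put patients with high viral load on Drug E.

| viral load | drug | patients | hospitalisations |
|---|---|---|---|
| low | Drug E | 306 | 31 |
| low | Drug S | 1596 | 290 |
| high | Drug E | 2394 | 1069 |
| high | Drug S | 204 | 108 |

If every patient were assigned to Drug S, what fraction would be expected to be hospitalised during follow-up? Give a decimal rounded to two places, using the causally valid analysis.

0.38

Nothing the drug does changes viral load; the imbalance is an allocation artefact. With viral load also predicting the outcome, the pooled figure is confounded, and the within-stratum comparison is the causal one.
Standardising Drug S to the population viral load mix: 0.423·290/1596 + 0.577·108/204 = 0.382.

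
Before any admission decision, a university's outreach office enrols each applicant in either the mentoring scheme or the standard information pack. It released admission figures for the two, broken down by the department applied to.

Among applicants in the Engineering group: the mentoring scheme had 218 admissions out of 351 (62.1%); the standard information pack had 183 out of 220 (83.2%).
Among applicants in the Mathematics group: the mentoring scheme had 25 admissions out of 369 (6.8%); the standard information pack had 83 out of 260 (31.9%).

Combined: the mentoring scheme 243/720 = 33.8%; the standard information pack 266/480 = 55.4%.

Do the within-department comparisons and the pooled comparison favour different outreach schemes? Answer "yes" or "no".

no

Within each department level (Engineering 62.1% vs 83.2%; Mathematics 6.8% vs 31.9%), the standard information pack has the higher rate every time. Pooled: 33.8% vs 55.4% — the standard information pack has the higher rate overall. They agree.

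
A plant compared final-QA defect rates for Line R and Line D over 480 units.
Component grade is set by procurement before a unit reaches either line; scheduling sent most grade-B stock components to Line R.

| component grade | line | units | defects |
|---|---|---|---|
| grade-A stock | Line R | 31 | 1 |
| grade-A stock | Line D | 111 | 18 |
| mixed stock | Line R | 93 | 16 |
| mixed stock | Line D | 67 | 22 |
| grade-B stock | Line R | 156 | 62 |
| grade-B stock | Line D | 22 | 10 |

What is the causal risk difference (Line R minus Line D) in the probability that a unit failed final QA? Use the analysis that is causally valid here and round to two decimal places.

-0.11

Here component grade is a common cause — it drives both which line a case falls under and the outcome. The crude comparison mixes populations; the stratum-specific rates are the causally relevant ones.
Adjusting over the population distribution of component grade: 0.296·(0.032−0.162) + 0.333·(0.172−0.328) + 0.371·(0.397−0.455) = -0.112.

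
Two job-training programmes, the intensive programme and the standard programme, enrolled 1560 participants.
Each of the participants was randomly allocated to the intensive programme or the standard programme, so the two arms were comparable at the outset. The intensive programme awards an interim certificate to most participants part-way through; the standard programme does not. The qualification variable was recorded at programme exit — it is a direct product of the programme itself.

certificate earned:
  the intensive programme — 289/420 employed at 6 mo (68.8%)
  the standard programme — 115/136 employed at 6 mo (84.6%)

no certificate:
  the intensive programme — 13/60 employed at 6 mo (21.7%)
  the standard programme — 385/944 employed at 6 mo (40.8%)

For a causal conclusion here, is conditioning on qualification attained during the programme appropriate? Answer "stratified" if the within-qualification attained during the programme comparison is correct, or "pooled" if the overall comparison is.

pooled

The stratified and pooled comparisons disagree (the standard programme wins within each qualification attained during the programme; the intensive programme wins overall), so the answer turns on the causal role of qualification attained during the programme.
Qualification attained during the programme is recorded after the programme and is itself shifted by it — it sits on the causal path from programme to outcome. Conditioning on a mediator would strip out part of the effect we want; the pooled comparison gives the total causal effect.
Pooled: the intensive programme 62.9% vs the standard programme 46.3%; the intensive programme is higher overall.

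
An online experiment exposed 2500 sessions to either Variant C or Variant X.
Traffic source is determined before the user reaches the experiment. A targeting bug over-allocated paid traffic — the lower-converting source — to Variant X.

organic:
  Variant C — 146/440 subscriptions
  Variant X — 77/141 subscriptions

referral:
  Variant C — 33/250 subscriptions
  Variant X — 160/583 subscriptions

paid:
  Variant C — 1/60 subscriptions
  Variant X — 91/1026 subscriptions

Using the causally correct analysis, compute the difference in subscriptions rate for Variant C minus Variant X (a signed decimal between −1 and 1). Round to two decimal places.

-0.13

The traffic source-specific comparison favours Variant X throughout, but the pooled figures favour Variant C. The question is whether to condition on traffic source.
Here traffic source is a common cause — it drives both which variant a case falls under and the outcome. The crude comparison mixes populations; the stratum-specific rates are the causally relevant ones.
Adjusting over the population distribution of traffic source: 0.232·(0.332−0.546) + 0.333·(0.132−0.274) + 0.434·(0.017−0.089) = -0.129.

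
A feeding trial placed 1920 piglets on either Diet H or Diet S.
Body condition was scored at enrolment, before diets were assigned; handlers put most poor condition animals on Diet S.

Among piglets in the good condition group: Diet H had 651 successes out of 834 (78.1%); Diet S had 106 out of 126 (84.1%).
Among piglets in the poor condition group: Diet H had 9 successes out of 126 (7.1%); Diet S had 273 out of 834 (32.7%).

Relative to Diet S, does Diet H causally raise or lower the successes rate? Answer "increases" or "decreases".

Since starting body condition is a pre-existing factor (not a product of the diet) and it affects the outcome on its own, it is a confounder. The stratified rates, not the pooled rate, identify the causal effect.
Within each level — good condition: 78.1% vs 84.1%; poor condition: 7.1% vs 32.7% — Diet S is higher every time.

decreases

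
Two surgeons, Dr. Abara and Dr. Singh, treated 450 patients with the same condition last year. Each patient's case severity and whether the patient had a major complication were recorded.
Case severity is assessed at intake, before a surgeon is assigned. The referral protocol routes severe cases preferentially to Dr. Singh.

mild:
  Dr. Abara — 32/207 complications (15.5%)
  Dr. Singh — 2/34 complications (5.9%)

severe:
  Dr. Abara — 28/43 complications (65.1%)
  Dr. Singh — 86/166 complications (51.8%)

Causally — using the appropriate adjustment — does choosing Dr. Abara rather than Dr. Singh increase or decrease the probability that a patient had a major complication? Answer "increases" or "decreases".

increases

The imbalance in case severity arose from how patients were allocated, not from anything the surgeon did; and case severity independently affects the outcome. The pooled gap is confounded — condition on case severity.
Within each level — mild: 15.5% vs 5.9%; severe: 65.1% vs 51.8% — Dr. Singh is lower every time.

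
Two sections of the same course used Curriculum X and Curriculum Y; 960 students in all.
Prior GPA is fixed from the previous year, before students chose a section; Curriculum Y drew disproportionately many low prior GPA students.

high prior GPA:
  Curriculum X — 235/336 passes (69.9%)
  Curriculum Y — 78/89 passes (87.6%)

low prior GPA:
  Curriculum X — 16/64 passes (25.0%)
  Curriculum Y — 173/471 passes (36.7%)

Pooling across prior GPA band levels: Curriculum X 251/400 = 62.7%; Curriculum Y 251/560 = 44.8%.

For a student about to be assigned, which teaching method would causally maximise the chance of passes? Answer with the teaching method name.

Curriculum Y

The stratified and pooled comparisons disagree (Curriculum Y wins within each prior GPA band; Curriculum X wins overall), so the answer turns on the causal role of prior GPA band.
Prior GPA band is set before the teaching method has any effect — it is not caused by the teaching method — and it independently drives the outcome. That makes it a confounder, so the causal comparison is within prior GPA band levels.
Within each level — high prior GPA: 69.9% vs 87.6%; low prior GPA: 25.0% vs 36.7% — Curriculum Y is higher every time.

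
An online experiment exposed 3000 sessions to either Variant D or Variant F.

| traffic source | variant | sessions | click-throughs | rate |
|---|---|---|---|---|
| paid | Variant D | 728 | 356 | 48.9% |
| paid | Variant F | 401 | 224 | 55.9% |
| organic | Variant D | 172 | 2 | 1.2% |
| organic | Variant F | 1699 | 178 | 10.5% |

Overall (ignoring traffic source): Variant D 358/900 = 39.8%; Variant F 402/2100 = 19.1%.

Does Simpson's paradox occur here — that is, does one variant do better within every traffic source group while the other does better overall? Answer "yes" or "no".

Within each traffic source level (paid 48.9% vs 55.9%; organic 1.2% vs 10.5%), Variant F has the higher rate every time. Pooled: 39.8% vs 19.1% — Variant D has the higher rate overall. The two comparisons disagree.

yes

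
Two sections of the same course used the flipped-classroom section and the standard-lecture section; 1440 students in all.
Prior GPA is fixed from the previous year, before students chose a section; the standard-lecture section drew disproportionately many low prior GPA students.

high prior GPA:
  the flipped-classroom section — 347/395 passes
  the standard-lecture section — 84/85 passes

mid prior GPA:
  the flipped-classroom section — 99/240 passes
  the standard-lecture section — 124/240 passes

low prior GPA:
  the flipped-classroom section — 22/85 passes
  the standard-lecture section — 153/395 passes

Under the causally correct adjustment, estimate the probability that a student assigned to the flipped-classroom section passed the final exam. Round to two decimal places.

Nothing the teaching method does changes prior GPA band; the imbalance is an allocation artefact. With prior GPA band also predicting the outcome, the pooled figure is confounded, and the within-stratum comparison is the causal one.
Standardising the flipped-classroom section to the population prior GPA band mix: 0.333·347/395 + 0.333·99/240 + 0.333·22/85 = 0.517.

0.52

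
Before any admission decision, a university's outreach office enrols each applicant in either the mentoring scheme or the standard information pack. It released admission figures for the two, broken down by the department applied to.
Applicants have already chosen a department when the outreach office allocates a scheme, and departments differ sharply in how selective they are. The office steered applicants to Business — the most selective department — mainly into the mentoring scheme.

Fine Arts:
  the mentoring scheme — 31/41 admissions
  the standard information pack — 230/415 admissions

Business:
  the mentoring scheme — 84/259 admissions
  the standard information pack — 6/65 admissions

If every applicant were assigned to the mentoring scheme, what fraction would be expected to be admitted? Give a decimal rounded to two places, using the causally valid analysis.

The stratified and pooled comparisons disagree (the mentoring scheme wins within each department; the standard information pack wins overall), so the answer turns on the causal role of department.
Here department is a common cause — it drives both which outreach scheme a case falls under and the outcome. The crude comparison mixes populations; the stratum-specific rates are the causally relevant ones.
Standardising the mentoring scheme to the population department mix: 0.585·31/41 + 0.415·84/259 = 0.577.

0.58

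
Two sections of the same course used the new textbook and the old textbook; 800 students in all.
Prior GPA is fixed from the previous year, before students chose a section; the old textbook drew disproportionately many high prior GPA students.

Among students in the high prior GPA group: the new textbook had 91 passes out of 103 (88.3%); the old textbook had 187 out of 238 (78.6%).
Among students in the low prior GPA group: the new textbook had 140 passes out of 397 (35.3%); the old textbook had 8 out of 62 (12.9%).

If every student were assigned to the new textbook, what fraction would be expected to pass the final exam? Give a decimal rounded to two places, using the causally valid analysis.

The prior GPA band-specific comparison favours the new textbook throughout, but the pooled figures favour the old textbook. The question is whether to condition on prior GPA band.
Since prior GPA band is a pre-existing factor (not a product of the teaching method) and it affects the outcome on its own, it is a confounder. The stratified rates, not the pooled rate, identify the causal effect.
Standardising the new textbook to the population prior GPA band mix: 0.426·91/103 + 0.574·140/397 = 0.579.

0.58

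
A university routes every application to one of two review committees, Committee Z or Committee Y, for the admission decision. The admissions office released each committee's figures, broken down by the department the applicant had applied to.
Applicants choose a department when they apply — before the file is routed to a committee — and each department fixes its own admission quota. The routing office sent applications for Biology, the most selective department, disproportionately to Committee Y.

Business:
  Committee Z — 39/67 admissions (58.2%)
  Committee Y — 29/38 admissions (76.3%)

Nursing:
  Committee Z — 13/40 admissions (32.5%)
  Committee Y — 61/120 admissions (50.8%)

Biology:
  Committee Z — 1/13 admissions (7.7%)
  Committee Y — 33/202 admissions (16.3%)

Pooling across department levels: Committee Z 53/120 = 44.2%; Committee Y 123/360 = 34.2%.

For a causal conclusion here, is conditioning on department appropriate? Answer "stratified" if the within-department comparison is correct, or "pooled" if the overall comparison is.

The stratified and pooled comparisons disagree (Committee Y wins within each department; Committee Z wins overall), so the answer turns on the causal role of department.
Department is set before the review committee has any effect — it is not caused by the review committee — and it independently drives the outcome. That makes it a confounder, so the causal comparison is within department levels.
Within each level — Business: 58.2% vs 76.3%; Nursing: 32.5% vs 50.8%; Biology: 7.7% vs 16.3% — Committee Y is higher every time.

stratified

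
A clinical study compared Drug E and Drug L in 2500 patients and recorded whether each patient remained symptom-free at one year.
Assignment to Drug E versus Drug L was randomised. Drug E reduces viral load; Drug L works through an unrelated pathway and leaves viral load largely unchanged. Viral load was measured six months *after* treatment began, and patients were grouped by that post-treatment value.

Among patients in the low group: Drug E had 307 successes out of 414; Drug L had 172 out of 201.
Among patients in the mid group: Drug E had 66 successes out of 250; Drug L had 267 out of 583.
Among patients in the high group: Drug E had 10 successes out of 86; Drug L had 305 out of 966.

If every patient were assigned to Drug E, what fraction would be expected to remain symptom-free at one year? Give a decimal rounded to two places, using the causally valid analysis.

Drug L is higher inside every viral load stratum but Drug E is higher in aggregate. Whether to stratify depends on how viral load relates to the drug.
Stratifying would compare drugs among patients the drugs themselves sorted into viral load groups — a form of selection on an intermediate. The unconditioned pooled rates give the total causal effect.
So P(outcome | do(Drug E)) is just the pooled rate for Drug E: 383/750 = 0.511.

0.51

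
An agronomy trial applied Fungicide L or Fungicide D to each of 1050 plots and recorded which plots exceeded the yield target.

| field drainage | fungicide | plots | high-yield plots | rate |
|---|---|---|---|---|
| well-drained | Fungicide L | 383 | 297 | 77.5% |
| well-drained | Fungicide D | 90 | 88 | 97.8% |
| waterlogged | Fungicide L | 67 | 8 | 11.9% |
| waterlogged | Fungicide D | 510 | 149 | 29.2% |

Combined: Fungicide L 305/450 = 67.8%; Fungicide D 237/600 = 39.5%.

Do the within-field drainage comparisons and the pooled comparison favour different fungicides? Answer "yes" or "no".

yes

Within each field drainage level (well-drained 77.5% vs 97.8%; waterlogged 11.9% vs 29.2%), Fungicide D has the higher rate every time. Pooled: 67.8% vs 39.5% — Fungicide L has the higher rate overall. The two comparisons disagree.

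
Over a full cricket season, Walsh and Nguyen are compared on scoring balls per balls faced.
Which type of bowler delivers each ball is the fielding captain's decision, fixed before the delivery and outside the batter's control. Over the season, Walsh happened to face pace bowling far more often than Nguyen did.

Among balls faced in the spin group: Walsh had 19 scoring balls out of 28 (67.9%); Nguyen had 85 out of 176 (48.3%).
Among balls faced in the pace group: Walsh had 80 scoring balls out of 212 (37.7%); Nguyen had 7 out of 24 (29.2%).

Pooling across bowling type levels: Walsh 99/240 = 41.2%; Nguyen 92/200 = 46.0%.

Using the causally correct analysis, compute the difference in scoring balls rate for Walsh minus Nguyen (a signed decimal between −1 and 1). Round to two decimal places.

+0.14

Walsh is higher inside every bowling type stratum but Nguyen is higher in aggregate. Whether to stratify depends on how bowling type relates to the player.
Bowling type satisfies the back-door criterion: it is not a descendant of the player, and it blocks the spurious path from player to outcome. Adjusting for it (i.e., using the within-bowling type rates) gives the causal effect.
Adjusting over the population distribution of bowling type: 0.464·(0.679−0.483) + 0.536·(0.377−0.292) = +0.137.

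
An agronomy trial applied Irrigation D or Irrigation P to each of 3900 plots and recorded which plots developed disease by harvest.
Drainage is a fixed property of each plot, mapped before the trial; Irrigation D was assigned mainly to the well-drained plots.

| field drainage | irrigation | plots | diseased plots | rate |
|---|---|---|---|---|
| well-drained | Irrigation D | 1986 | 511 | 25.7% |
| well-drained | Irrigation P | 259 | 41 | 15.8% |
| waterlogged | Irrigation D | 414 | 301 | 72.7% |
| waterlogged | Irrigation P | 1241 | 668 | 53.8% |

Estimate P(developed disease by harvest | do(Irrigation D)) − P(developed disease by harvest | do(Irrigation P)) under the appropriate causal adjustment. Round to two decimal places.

Nothing the irrigation does changes field drainage; the imbalance is an allocation artefact. With field drainage also predicting the outcome, the pooled figure is confounded, and the within-stratum comparison is the causal one.
Adjusting over the population distribution of field drainage: 0.576·(0.257−0.158) + 0.424·(0.727−0.538) = +0.137.

+0.14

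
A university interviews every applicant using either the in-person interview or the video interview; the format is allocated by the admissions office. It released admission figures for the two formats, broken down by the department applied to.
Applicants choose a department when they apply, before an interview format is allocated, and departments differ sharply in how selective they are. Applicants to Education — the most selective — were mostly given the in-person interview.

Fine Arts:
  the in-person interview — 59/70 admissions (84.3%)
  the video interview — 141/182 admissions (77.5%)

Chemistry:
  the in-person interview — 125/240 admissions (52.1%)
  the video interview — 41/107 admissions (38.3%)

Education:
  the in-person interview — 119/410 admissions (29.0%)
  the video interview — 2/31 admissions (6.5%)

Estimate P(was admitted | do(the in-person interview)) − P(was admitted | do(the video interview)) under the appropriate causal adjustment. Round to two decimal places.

the in-person interview is higher inside every department stratum but the video interview is higher in aggregate. Whether to stratify depends on how department relates to the interview format.
Department is set before the interview format has any effect — it is not caused by the interview format — and it independently drives the outcome. That makes it a confounder, so the causal comparison is within department levels.
Adjusting over the population distribution of department: 0.242·(0.843−0.775) + 0.334·(0.521−0.383) + 0.424·(0.290−0.065) = +0.158.

+0.16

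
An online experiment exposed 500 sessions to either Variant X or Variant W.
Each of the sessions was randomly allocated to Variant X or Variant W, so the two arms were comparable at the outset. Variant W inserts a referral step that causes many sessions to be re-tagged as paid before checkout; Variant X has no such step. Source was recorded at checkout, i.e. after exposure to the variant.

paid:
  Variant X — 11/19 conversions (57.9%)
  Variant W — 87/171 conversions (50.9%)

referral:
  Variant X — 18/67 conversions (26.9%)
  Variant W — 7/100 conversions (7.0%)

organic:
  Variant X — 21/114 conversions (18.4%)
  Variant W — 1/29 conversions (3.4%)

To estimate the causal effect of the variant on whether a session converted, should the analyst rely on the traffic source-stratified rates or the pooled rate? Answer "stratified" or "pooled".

The distribution of traffic source is itself part of what the variant does — it is an intermediate outcome. Holding it fixed would remove that part of the effect; the total effect is the pooled difference.
Pooled: Variant X 25.0% vs Variant W 31.7%; Variant W is higher overall.

pooled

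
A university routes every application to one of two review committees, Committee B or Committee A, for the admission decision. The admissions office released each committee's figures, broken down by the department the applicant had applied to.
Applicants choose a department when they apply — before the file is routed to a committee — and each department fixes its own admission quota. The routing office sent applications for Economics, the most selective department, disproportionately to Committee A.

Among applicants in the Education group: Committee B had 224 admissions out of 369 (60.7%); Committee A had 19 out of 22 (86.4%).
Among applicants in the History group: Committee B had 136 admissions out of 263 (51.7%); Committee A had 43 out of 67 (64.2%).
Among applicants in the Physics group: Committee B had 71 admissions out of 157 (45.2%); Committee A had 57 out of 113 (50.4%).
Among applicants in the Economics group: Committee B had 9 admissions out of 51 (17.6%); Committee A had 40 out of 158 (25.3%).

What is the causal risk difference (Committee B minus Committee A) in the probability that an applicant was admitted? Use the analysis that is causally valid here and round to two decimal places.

-0.14

Within every department level Committee A has the higher rate, yet pooled Committee B does — Simpson's reversal.
Department is set before the review committee has any effect — it is not caused by the review committee — and it independently drives the outcome. That makes it a confounder, so the causal comparison is within department levels.
Adjusting over the population distribution of department: 0.326·(0.607−0.864) + 0.275·(0.517−0.642) + 0.225·(0.452−0.504) + 0.174·(0.176−0.253) = -0.143.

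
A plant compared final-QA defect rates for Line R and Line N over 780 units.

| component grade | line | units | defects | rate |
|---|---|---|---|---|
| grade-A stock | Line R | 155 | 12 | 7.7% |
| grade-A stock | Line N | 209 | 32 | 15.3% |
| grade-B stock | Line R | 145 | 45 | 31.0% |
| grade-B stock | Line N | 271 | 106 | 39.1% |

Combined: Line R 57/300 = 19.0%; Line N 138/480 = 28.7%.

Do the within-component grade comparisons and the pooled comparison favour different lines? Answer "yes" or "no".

no

Within each component grade level (grade-A stock 7.7% vs 15.3%; grade-B stock 31.0% vs 39.1%), Line R has the lower rate every time. Pooled: 19.0% vs 28.7% — Line R has the lower rate overall. They agree.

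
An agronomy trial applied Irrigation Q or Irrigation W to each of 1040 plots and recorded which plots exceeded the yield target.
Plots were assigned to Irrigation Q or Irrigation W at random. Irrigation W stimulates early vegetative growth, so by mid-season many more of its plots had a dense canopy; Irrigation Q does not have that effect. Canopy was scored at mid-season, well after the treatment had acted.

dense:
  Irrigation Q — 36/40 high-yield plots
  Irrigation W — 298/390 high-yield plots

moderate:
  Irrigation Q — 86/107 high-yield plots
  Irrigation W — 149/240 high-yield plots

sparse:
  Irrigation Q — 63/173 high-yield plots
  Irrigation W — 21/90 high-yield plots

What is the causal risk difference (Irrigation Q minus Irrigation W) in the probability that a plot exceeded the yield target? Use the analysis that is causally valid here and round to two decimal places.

-0.07

The stratified and pooled comparisons disagree (Irrigation Q wins within each mid-season canopy; Irrigation W wins overall), so the answer turns on the causal role of mid-season canopy.
The distribution of mid-season canopy is itself part of what the irrigation does — it is an intermediate outcome. Holding it fixed would remove that part of the effect; the total effect is the pooled difference.
The causal difference is the pooled difference: 0.578 − 0.650 = -0.072.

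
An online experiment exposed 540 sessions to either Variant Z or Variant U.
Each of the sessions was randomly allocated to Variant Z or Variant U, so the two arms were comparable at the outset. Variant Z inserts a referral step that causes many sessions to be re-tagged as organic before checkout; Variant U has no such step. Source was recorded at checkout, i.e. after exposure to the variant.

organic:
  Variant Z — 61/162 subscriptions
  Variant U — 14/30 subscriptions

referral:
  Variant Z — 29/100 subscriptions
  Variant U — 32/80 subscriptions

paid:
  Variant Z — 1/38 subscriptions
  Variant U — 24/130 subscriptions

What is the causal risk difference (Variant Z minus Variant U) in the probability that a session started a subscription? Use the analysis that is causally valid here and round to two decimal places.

Within every traffic source level Variant U has the higher rate, yet pooled Variant Z does — Simpson's reversal.
Traffic source is recorded after the variant and is itself shifted by it — it sits on the causal path from variant to outcome. Conditioning on a mediator would strip out part of the effect we want; the pooled comparison gives the total causal effect.
The causal difference is the pooled difference: 0.303 − 0.292 = +0.012.

+0.01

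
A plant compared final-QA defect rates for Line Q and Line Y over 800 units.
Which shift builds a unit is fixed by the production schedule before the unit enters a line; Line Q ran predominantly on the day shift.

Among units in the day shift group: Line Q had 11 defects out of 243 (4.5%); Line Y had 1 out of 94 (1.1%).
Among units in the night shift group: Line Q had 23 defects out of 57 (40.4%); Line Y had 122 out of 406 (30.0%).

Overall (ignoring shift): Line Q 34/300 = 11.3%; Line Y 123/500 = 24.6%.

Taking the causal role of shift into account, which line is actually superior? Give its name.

Line Y

Shift is set before the line has any effect — it is not caused by the line — and it independently drives the outcome. That makes it a confounder, so the causal comparison is within shift levels.
Within each level — day shift: 4.5% vs 1.1%; night shift: 40.4% vs 30.0% — Line Y is lower every time.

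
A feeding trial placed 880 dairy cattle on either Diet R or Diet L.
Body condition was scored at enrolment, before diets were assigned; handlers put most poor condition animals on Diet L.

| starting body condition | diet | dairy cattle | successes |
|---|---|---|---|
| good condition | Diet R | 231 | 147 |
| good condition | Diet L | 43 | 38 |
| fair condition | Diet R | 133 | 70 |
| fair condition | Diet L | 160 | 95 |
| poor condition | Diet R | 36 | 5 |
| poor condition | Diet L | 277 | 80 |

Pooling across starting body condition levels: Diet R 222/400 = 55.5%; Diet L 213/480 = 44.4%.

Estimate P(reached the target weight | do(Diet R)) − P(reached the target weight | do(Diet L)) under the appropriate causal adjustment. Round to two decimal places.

-0.15

Starting body condition is set before the diet has any effect — it is not caused by the diet — and it independently drives the outcome. That makes it a confounder, so the causal comparison is within starting body condition levels.
Adjusting over the population distribution of starting body condition: 0.311·(0.636−0.884) + 0.333·(0.526−0.594) + 0.356·(0.139−0.289) = -0.153.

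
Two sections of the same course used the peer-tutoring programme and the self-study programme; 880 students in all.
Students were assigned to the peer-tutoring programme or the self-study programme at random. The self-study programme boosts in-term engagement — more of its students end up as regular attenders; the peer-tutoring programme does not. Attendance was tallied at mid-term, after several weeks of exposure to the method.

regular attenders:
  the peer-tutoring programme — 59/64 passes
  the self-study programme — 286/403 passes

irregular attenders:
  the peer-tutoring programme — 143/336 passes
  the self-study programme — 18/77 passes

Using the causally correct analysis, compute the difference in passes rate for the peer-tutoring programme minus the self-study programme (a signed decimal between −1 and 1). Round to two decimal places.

Stratifying would compare teaching methods among students the teaching methods themselves sorted into mid-term attendance groups — a form of selection on an intermediate. The unconditioned pooled rates give the total causal effect.
The causal difference is the pooled difference: 0.505 − 0.633 = -0.128.

-0.13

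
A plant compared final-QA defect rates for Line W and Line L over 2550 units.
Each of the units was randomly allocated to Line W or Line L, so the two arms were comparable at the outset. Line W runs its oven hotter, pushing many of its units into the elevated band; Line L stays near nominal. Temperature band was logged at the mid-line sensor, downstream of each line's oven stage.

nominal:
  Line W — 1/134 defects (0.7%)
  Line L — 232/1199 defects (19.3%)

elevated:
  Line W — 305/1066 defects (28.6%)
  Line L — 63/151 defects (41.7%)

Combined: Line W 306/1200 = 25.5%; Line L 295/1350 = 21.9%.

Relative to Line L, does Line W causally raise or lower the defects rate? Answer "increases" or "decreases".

increases

Because the line influences in-process temperature band, in-process temperature band is a post-treatment mediator, not a confounder. Stratifying on it would bias the estimate; the causal effect is the crude pooled difference.
Pooled: Line W 25.5% vs Line L 21.9%; Line L is lower overall.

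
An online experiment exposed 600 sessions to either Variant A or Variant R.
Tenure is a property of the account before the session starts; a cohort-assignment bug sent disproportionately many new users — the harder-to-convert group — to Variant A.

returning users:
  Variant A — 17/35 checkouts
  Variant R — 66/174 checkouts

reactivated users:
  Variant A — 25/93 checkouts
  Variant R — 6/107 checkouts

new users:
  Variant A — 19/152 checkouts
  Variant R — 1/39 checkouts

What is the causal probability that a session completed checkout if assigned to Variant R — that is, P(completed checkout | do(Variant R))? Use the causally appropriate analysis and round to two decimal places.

The stratified and pooled comparisons disagree (Variant A wins within each user tenure; Variant R wins overall), so the answer turns on the causal role of user tenure.
The imbalance in user tenure arose from how sessions were allocated, not from anything the variant did; and user tenure independently affects the outcome. The pooled gap is confounded — condition on user tenure.
Standardising Variant R to the population user tenure mix: 0.348·66/174 + 0.333·6/107 + 0.318·1/39 = 0.159.

0.16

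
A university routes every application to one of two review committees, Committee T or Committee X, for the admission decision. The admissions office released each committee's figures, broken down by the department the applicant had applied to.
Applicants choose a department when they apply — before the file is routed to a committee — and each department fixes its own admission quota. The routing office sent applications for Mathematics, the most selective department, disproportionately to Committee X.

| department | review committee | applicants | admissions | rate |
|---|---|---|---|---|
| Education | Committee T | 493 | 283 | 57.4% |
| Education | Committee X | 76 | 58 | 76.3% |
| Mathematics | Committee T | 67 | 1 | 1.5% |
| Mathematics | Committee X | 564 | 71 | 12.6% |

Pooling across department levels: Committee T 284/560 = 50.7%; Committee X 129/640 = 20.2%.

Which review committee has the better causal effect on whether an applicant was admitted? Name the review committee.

Committee X

Department is set before the review committee has any effect — it is not caused by the review committee — and it independently drives the outcome. That makes it a confounder, so the causal comparison is within department levels.
Within each level — Education: 57.4% vs 76.3%; Mathematics: 1.5% vs 12.6% — Committee X is higher every time.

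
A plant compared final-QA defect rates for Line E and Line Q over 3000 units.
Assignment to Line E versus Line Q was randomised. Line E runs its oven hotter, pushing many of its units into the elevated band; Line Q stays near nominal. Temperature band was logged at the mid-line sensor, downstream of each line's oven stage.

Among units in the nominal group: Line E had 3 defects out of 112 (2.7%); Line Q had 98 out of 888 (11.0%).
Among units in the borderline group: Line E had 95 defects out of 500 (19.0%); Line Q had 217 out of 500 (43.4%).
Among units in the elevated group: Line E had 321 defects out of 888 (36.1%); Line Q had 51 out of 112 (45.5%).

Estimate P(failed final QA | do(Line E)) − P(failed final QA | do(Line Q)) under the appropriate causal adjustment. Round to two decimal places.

The in-process temperature band-specific comparison favours Line E throughout, but the pooled figures favour Line Q. The question is whether to condition on in-process temperature band.
In-process temperature band is recorded after the line and is itself shifted by it — it sits on the causal path from line to outcome. Conditioning on a mediator would strip out part of the effect we want; the pooled comparison gives the total causal effect.
The causal difference is the pooled difference: 0.279 − 0.244 = +0.035.

+0.04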